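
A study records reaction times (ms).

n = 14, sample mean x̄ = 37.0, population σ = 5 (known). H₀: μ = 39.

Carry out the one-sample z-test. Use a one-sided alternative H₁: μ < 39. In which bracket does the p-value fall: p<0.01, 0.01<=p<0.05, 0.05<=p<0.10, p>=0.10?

SE = σ/√n = 5/√14 = 1.3363
z = (x̄−μ₀)/SE = (37.0−39)/1.3363 = -1.4967
p-value (one-sided, H₁ less) = 0.06724
→ bracket: 0.05<=p<0.10

p-value bracket: 0.05<=p<0.10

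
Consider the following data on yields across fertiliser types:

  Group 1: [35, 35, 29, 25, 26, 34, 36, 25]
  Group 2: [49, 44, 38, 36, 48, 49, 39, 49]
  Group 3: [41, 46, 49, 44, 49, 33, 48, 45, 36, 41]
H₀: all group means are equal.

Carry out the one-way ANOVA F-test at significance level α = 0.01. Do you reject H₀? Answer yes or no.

Group means [30.62, 44.00, 43.20], grand mean 39.577
SSB = Σnᵢ(x̄ᵢ−x̄)² = 928.871; SSW = ΣΣ(x−x̄ᵢ)² = 649.475
MSB = 928.871/2 = 464.4356; MSW = 649.475/23 = 28.2380
F = MSB/MSW = 16.4472
df = (2, 23)
p-value (upper-tail) = 0.00004
At α=0.01: p < α → reject H₀

reject H₀: yes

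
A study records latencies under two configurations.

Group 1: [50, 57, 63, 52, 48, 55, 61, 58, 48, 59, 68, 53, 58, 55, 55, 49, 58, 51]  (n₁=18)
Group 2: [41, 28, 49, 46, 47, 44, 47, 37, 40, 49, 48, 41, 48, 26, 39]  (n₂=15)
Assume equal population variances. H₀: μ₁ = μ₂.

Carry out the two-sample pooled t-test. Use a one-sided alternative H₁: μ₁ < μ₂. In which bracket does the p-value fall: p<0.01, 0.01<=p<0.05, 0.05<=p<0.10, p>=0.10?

x̄₁=55.444, s₁=5.426, n₁=18
x̄₂=42.000, s₂=7.231, n₂=15
s_p² = [17·5.426² + 14·7.231²]/31 = 39.7563
SE = √(s_p²·(1/18+1/15)) = 2.2043
t = (55.444−42.000)/2.2043 = 6.0991
df = 31
p-value (one-sided, H₁ less) = 1.00000
→ bracket: p>=0.10

p-value bracket: p>=0.10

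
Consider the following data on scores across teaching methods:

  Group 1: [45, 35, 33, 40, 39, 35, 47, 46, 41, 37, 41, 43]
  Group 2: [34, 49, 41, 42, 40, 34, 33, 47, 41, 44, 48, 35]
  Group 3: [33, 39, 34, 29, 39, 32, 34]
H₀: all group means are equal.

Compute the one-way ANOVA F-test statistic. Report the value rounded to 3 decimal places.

Group means [40.17, 40.67, 34.29], grand mean 39.032
SSB = Σnᵢ(x̄ᵢ−x̄)² = 205.206; SSW = ΣΣ(x−x̄ᵢ)² = 665.762
MSB = 205.206/2 = 102.6029; MSW = 665.762/28 = 23.7772
F = MSB/MSW = 4.3152
df = (2, 28)

test statistic = 4.315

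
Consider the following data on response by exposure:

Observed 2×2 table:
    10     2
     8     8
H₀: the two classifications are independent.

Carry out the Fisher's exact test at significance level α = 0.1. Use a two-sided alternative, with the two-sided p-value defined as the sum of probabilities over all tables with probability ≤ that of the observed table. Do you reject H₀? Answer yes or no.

reject H₀: no

Margins: r₁=12, r₂=16, c₁=18, c₂=10, n=28
p_obs = C(12,10)·C(16,8)/C(28,18); sum pmf over tables with pmf ≤ p_obs
p-value (two-sided) = 0.11439
At α=0.1: p ≥ α → fail to reject H₀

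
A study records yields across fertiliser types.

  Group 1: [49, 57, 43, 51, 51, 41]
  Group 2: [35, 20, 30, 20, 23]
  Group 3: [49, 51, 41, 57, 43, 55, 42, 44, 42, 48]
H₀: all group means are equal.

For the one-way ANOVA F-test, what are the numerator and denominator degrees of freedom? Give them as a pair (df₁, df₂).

k = 3 groups, N = 21 total
df = (k−1, N−k) = (3−1, 21−3) = (2, 18)

degrees of freedom = [2, 18]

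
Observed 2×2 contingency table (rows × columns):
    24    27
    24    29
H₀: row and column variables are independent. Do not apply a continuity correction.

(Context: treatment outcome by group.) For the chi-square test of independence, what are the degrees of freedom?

df = (r−1)(c−1) = (2−1)·(2−1) = 1

degrees of freedom = 1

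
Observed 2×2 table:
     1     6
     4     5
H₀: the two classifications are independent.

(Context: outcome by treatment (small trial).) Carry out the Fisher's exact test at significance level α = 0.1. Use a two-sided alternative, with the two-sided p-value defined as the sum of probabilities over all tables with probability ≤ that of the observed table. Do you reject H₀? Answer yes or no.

reject H₀: no

Margins: r₁=7, r₂=9, c₁=5, c₂=11, n=16
p_obs = C(7,1)·C(9,4)/C(16,5); sum pmf over tables with pmf ≤ p_obs
p-value (two-sided) = 0.30769
At α=0.1: p ≥ α → fail to reject H₀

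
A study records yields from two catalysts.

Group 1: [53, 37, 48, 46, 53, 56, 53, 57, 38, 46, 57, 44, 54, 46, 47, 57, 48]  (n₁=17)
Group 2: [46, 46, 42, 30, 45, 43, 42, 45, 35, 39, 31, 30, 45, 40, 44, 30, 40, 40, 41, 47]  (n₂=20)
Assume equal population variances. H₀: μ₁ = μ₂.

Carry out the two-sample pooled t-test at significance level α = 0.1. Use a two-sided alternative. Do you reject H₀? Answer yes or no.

reject H₀: yes

x̄₁=49.412, s₁=6.295, n₁=17
x̄₂=40.050, s₂=5.790, n₂=20
s_p² = [16·6.295² + 19·5.790²]/35 = 36.3162
SE = √(s_p²·(1/17+1/20)) = 1.9880
t = (49.412−40.050)/1.9880 = 4.7092
df = 35
p-value (two-sided) = 0.00004
At α=0.1: p < α → reject H₀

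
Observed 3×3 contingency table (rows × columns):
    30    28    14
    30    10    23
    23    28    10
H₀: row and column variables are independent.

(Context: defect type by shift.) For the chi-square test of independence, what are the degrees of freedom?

degrees of freedom = 4

df = (r−1)(c−1) = (3−1)·(3−1) = 4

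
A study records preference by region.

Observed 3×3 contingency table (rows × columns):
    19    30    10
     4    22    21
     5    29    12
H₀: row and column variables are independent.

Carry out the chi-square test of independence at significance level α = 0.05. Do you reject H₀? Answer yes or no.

Row totals [59, 47, 46], col totals [28, 81, 43], n=152
χ² = (19−10.87)²/10.87 + (30−31.44)²/31.44 + (10−16.69)²/16.69 + (4−8.66)²/8.66 + (22−25.05)²/25.05 + (21−13.30)²/13.30 + (5−8.47)²/8.47 + (29−24.51)²/24.51 + (12−13.01)²/13.01 = 18.4964
df = 4
p-value (upper-tail) = 0.00099
At α=0.05: p < α → reject H₀

reject H₀: yes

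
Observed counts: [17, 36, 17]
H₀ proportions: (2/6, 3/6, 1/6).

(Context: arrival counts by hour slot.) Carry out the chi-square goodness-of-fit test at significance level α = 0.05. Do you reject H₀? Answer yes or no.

reject H₀: no

n = 70; E_i = n·p_i = [23.33, 35.00, 11.67]
χ² = (17−23.33)²/23.33 + (36−35.00)²/35.00 + (17−11.67)²/11.67 = 4.1857
df = 2
p-value (upper-tail) = 0.12333
At α=0.05: p ≥ α → fail to reject H₀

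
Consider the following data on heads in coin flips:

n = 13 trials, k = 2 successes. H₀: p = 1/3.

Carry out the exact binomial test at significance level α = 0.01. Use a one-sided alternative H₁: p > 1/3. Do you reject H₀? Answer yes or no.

reject H₀: no

Exact binomial: n=13, k=2, p₀=1/3=0.3333
P(X≥2) from Σ C(n,i)·p₀^i·(1−p₀)^(n−i)
p-value (one-sided, H₁ greater) = 0.96146
At α=0.01: p ≥ α → fail to reject H₀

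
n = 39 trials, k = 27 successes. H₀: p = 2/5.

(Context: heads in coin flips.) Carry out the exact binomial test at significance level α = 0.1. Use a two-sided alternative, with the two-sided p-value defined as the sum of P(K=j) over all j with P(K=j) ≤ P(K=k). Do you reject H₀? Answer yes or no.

Exact binomial: n=39, k=27, p₀=2/5=0.4000
P(X=j) = C(n,j)·p₀^j·(1−p₀)^(n−j); p = Σ P(X=j) over j with P(X=j) ≤ P(X=27)
p-value (two-sided) = 0.00025
At α=0.1: p < α → reject H₀

reject H₀: yes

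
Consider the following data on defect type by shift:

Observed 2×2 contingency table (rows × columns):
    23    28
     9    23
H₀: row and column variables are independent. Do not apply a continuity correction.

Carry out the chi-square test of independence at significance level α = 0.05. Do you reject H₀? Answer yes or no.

Row totals [51, 32], col totals [32, 51], n=83
χ² = (23−19.66)²/19.66 + (28−31.34)²/31.34 + (9−12.34)²/12.34 + (23−19.66)²/19.66 = 2.3911
df = 1
p-value (upper-tail) = 0.12203
At α=0.05: p ≥ α → fail to reject H₀

reject H₀: no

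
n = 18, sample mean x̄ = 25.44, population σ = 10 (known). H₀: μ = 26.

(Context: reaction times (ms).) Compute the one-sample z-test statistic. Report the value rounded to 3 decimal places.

SE = σ/√n = 10/√18 = 2.3570
z = (x̄−μ₀)/SE = (25.44−26)/2.3570 = -0.2376

test statistic = -0.238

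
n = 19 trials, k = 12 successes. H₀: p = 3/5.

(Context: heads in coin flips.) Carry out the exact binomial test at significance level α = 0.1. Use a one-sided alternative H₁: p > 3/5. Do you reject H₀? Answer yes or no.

Exact binomial: n=19, k=12, p₀=3/5=0.6000
P(X≥12) from Σ C(n,i)·p₀^i·(1−p₀)^(n−i)
p-value (one-sided, H₁ greater) = 0.48778
At α=0.1: p ≥ α → fail to reject H₀

reject H₀: no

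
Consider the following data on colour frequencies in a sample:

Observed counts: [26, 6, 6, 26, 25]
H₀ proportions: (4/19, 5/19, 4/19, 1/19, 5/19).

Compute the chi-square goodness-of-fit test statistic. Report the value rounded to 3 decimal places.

test statistic = 121.537

n = 89; E_i = n·p_i = [18.74, 23.42, 18.74, 4.68, 23.42]
χ² = (26−18.74)²/18.74 + (6−23.42)²/23.42 + (6−18.74)²/18.74 + (26−4.68)²/4.68 + (25−23.42)²/23.42 = 121.5371
df = 4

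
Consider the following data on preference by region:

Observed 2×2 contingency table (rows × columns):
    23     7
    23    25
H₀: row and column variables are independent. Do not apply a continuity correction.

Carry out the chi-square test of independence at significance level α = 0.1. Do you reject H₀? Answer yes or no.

Row totals [30, 48], col totals [46, 32], n=78
χ² = (23−17.69)²/17.69 + (7−12.31)²/12.31 + (23−28.31)²/28.31 + (25−19.69)²/19.69 = 6.3070
df = 1
p-value (upper-tail) = 0.01203
At α=0.1: p < α → reject H₀

reject H₀: yes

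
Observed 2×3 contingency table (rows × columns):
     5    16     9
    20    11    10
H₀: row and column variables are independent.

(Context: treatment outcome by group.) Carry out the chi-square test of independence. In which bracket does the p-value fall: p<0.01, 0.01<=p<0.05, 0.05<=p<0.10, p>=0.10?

Row totals [30, 41], col totals [25, 27, 19], n=71
χ² = (5−10.56)²/10.56 + (16−11.41)²/11.41 + (9−8.03)²/8.03 + (20−14.44)²/14.44 + (11−15.59)²/15.59 + (10−10.97)²/10.97 = 8.4778
df = 2
p-value (upper-tail) = 0.01442
→ bracket: 0.01<=p<0.05

p-value bracket: 0.01<=p<0.05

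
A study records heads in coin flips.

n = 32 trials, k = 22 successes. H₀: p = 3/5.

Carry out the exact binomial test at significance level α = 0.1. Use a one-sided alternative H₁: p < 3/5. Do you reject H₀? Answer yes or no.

reject H₀: no

Exact binomial: n=32, k=22, p₀=3/5=0.6000
P(X≤22) from Σ C(n,i)·p₀^i·(1−p₀)^(n−i)
p-value (one-sided, H₁ less) = 0.88445
At α=0.1: p ≥ α → fail to reject H₀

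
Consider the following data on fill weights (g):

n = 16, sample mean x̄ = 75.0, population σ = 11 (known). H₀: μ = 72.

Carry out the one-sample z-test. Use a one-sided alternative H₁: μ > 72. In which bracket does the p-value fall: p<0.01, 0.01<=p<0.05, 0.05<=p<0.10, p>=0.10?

p-value bracket: p>=0.10

SE = σ/√n = 11/√16 = 2.7500
z = (x̄−μ₀)/SE = (75.0−72)/2.7500 = 1.0909
p-value (one-sided, H₁ greater) = 0.13766
→ bracket: p>=0.10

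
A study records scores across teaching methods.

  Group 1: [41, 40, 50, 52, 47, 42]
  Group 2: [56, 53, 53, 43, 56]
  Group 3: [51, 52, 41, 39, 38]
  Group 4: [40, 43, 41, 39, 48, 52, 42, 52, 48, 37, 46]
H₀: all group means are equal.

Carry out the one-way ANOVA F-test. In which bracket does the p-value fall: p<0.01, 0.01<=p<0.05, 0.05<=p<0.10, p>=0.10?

p-value bracket: 0.05<=p<0.10

Group means [45.33, 52.20, 44.20, 44.36], grand mean 46.000
SSB = Σnᵢ(x̄ᵢ−x̄)² = 240.521; SSW = ΣΣ(x−x̄ᵢ)² = 691.479
MSB = 240.521/3 = 80.1737; MSW = 691.479/23 = 30.0643
F = MSB/MSW = 2.6667
df = (3, 23)
p-value (upper-tail) = 0.07163
→ bracket: 0.05<=p<0.10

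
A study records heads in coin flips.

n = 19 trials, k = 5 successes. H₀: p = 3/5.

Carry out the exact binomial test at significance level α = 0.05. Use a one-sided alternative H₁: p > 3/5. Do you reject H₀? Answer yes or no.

Exact binomial: n=19, k=5, p₀=3/5=0.6000
P(X≥5) from Σ C(n,i)·p₀^i·(1−p₀)^(n−i)
p-value (one-sided, H₁ greater) = 0.99936
At α=0.05: p ≥ α → fail to reject H₀

reject H₀: no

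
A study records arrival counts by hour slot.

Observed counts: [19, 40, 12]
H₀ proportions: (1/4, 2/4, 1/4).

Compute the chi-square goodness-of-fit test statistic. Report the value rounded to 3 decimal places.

n = 71; E_i = n·p_i = [17.75, 35.50, 17.75]
χ² = (19−17.75)²/17.75 + (40−35.50)²/35.50 + (12−17.75)²/17.75 = 2.5211
df = 2

test statistic = 2.521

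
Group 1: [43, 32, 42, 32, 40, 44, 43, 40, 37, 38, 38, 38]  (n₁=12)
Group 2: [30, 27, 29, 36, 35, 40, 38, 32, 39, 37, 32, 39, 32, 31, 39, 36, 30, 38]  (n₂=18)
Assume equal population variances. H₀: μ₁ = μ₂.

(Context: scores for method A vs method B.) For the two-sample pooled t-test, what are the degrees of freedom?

df = n₁ + n₂ − 2 = 12 + 18 − 2 = 28

degrees of freedom = 28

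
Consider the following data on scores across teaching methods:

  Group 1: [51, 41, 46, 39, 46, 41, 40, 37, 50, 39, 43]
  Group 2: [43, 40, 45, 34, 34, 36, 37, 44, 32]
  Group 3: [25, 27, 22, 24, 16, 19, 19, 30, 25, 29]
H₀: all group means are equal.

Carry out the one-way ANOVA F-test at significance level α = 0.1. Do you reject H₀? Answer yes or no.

reject H₀: yes

Group means [43.00, 38.33, 23.60], grand mean 35.133
SSB = Σnᵢ(x̄ᵢ−x̄)² = 2103.067; SSW = ΣΣ(x−x̄ᵢ)² = 590.400
MSB = 2103.067/2 = 1051.5333; MSW = 590.400/27 = 21.8667
F = MSB/MSW = 48.0884
df = (2, 27)
p-value (upper-tail) = 0.00000
At α=0.1: p < α → reject H₀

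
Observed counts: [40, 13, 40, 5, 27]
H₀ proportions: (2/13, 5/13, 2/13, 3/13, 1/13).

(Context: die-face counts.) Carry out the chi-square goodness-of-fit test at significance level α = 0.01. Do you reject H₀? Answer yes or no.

reject H₀: yes

n = 125; E_i = n·p_i = [19.23, 48.08, 19.23, 28.85, 9.62]
χ² = (40−19.23)²/19.23 + (13−48.08)²/48.08 + (40−19.23)²/19.23 + (5−28.85)²/28.85 + (27−9.62)²/9.62 = 121.5979
df = 4
p-value (upper-tail) = 0.00000
At α=0.01: p < α → reject H₀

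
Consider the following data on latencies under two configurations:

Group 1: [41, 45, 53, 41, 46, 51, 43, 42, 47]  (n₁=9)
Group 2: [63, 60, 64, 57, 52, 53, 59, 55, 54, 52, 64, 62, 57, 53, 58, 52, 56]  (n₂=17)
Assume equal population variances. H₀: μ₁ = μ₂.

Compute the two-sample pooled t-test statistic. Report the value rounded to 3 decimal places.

test statistic = -6.599

x̄₁=45.444, s₁=4.304, n₁=9
x̄₂=57.118, s₂=4.285, n₂=17
s_p² = [8·4.304² + 16·4.285²]/24 = 18.4161
SE = √(s_p²·(1/9+1/17)) = 1.7690
t = (45.444−57.118)/1.7690 = -6.5986
df = 24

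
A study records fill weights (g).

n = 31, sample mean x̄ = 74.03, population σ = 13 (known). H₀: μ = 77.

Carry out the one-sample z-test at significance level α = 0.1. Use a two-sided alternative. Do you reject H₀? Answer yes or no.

SE = σ/√n = 13/√31 = 2.3349
z = (x̄−μ₀)/SE = (74.03−77)/2.3349 = -1.2720
p-value (two-sided) = 0.20337
At α=0.1: p ≥ α → fail to reject H₀

reject H₀: no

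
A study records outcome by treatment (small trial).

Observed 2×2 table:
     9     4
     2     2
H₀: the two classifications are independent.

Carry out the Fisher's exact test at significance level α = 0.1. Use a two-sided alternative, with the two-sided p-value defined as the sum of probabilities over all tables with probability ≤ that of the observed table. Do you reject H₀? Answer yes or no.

reject H₀: no

Margins: r₁=13, r₂=4, c₁=11, c₂=6, n=17
p_obs = C(13,9)·C(4,2)/C(17,11); sum pmf over tables with pmf ≤ p_obs
p-value (two-sided) = 0.58403
At α=0.1: p ≥ α → fail to reject H₀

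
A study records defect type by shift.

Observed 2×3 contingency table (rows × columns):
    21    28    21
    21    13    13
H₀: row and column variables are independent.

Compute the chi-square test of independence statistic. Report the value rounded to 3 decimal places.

Row totals [70, 47], col totals [42, 41, 34], n=117
χ² = (21−25.13)²/25.13 + (28−24.53)²/24.53 + (21−20.34)²/20.34 + (21−16.87)²/16.87 + (13−16.47)²/16.47 + (13−13.66)²/13.66 = 2.9633
df = 2

test statistic = 2.963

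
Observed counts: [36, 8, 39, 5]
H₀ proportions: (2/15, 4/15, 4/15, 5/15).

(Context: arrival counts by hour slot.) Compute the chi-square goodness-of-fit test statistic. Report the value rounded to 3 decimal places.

test statistic = 90.849

n = 88; E_i = n·p_i = [11.73, 23.47, 23.47, 29.33]
χ² = (36−11.73)²/11.73 + (8−23.47)²/23.47 + (39−23.47)²/23.47 + (5−29.33)²/29.33 = 90.8494
df = 3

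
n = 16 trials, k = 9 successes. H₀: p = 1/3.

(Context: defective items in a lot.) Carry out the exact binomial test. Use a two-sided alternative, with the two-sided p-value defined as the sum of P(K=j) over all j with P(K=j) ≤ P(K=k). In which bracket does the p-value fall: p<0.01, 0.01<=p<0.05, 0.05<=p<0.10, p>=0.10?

p-value bracket: 0.05<=p<0.10

Exact binomial: n=16, k=9, p₀=1/3=0.3333
P(X=j) = C(n,j)·p₀^j·(1−p₀)^(n−j); p = Σ P(X=j) over j with P(X=j) ≤ P(X=9)
p-value (two-sided) = 0.06366
→ bracket: 0.05<=p<0.10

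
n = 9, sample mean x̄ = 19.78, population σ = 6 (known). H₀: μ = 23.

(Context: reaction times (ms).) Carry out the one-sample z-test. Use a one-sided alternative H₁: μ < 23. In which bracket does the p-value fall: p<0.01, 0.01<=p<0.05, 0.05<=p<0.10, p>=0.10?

SE = σ/√n = 6/√9 = 2.0000
z = (x̄−μ₀)/SE = (19.78−23)/2.0000 = -1.6100
p-value (one-sided, H₁ less) = 0.05370
→ bracket: 0.05<=p<0.10

p-value bracket: 0.05<=p<0.10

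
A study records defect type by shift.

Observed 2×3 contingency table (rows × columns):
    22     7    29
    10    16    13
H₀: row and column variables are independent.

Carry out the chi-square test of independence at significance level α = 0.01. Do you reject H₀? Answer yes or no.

Row totals [58, 39], col totals [32, 23, 42], n=97
χ² = (22−19.13)²/19.13 + (7−13.75)²/13.75 + (29−25.11)²/25.11 + (10−12.87)²/12.87 + (16−9.25)²/9.25 + (13−16.89)²/16.89 = 10.8101
df = 2
p-value (upper-tail) = 0.00449
At α=0.01: p < α → reject H₀

reject H₀: yes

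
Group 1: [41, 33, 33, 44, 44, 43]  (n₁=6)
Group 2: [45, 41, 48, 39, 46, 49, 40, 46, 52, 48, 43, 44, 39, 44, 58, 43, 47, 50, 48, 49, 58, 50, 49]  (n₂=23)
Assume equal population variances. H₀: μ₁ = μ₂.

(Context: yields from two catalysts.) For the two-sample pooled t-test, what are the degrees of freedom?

df = n₁ + n₂ − 2 = 6 + 23 − 2 = 27

degrees of freedom = 27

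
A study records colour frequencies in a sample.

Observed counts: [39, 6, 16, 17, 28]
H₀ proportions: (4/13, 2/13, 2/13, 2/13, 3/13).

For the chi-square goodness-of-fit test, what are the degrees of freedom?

df = k − 1 = 5 − 1 = 4

degrees of freedom = 4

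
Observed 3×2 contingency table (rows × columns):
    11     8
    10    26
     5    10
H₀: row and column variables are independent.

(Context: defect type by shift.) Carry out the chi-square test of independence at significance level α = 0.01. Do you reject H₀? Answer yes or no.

reject H₀: no

Row totals [19, 36, 15], col totals [26, 44], n=70
χ² = (11−7.06)²/7.06 + (8−11.94)²/11.94 + (10−13.37)²/13.37 + (26−22.63)²/22.63 + (5−5.57)²/5.57 + (10−9.43)²/9.43 = 4.9502
df = 2
p-value (upper-tail) = 0.08415
At α=0.01: p ≥ α → fail to reject H₀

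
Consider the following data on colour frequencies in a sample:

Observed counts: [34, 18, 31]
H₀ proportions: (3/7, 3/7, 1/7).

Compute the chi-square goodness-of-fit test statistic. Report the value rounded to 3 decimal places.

test statistic = 39.655

n = 83; E_i = n·p_i = [35.57, 35.57, 11.86]
χ² = (34−35.57)²/35.57 + (18−35.57)²/35.57 + (31−11.86)²/11.86 = 39.6546
df = 2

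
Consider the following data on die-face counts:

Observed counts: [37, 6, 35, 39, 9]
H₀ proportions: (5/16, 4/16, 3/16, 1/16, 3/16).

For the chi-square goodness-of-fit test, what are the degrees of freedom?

df = k − 1 = 5 − 1 = 4

degrees of freedom = 4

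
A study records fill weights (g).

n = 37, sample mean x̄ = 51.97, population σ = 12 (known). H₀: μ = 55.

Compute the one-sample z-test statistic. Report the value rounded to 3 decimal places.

test statistic = -1.536

SE = σ/√n = 12/√37 = 1.9728
z = (x̄−μ₀)/SE = (51.97−55)/1.9728 = -1.5359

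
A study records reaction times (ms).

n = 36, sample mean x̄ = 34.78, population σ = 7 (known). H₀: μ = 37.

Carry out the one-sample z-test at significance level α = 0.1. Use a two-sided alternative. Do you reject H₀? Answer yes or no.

reject H₀: yes

SE = σ/√n = 7/√36 = 1.1667
z = (x̄−μ₀)/SE = (34.78−37)/1.1667 = -1.9029
p-value (two-sided) = 0.05706
At α=0.1: p < α → reject H₀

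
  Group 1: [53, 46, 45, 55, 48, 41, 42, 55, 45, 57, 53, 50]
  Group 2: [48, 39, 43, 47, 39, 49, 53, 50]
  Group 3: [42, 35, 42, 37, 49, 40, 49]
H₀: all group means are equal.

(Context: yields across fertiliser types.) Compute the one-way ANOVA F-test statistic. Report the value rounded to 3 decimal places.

test statistic = 4.001

Group means [49.17, 46.00, 42.00], grand mean 46.370
SSB = Σnᵢ(x̄ᵢ−x̄)² = 228.630; SSW = ΣΣ(x−x̄ᵢ)² = 685.667
MSB = 228.630/2 = 114.3148; MSW = 685.667/24 = 28.5694
F = MSB/MSW = 4.0013
df = (2, 24)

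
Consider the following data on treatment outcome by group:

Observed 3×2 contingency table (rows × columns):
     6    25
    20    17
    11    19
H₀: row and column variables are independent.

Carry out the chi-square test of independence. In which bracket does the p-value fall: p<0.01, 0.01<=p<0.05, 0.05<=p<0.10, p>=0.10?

Row totals [31, 37, 30], col totals [37, 61], n=98
χ² = (6−11.70)²/11.70 + (25−19.30)²/19.30 + (20−13.97)²/13.97 + (17−23.03)²/23.03 + (11−11.33)²/11.33 + (19−18.67)²/18.67 = 8.6638
df = 2
p-value (upper-tail) = 0.01314
→ bracket: 0.01<=p<0.05

p-value bracket: 0.01<=p<0.05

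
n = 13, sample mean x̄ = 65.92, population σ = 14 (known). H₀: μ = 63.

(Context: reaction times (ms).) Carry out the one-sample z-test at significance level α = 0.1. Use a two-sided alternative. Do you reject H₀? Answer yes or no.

reject H₀: no

SE = σ/√n = 14/√13 = 3.8829
z = (x̄−μ₀)/SE = (65.92−63)/3.8829 = 0.7520
p-value (two-sided) = 0.45204
At α=0.1: p ≥ α → fail to reject H₀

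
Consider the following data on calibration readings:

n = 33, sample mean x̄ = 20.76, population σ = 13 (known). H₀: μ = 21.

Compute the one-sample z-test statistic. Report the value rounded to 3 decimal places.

SE = σ/√n = 13/√33 = 2.2630
z = (x̄−μ₀)/SE = (20.76−21)/2.2630 = -0.1061

test statistic = -0.106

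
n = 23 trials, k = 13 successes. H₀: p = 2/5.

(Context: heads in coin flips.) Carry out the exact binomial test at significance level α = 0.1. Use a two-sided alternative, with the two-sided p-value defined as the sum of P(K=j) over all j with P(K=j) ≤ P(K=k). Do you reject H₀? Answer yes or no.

reject H₀: no

Exact binomial: n=23, k=13, p₀=2/5=0.4000
P(X=j) = C(n,j)·p₀^j·(1−p₀)^(n−j); p = Σ P(X=j) over j with P(X=j) ≤ P(X=13)
p-value (two-sided) = 0.13531
At α=0.1: p ≥ α → fail to reject H₀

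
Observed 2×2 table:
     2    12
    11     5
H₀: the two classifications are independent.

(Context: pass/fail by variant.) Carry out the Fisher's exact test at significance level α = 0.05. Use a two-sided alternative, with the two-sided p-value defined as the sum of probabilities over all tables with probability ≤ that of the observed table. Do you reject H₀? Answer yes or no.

reject H₀: yes

Margins: r₁=14, r₂=16, c₁=13, c₂=17, n=30
p_obs = C(14,2)·C(16,11)/C(30,13); sum pmf over tables with pmf ≤ p_obs
p-value (two-sided) = 0.00391
At α=0.05: p < α → reject H₀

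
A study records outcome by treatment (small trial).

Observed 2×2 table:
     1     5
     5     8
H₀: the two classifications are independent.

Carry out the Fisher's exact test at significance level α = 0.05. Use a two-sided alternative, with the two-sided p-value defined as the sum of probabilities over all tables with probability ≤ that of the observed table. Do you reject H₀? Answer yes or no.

Margins: r₁=6, r₂=13, c₁=6, c₂=13, n=19
p_obs = C(6,1)·C(13,5)/C(19,6); sum pmf over tables with pmf ≤ p_obs
p-value (two-sided) = 0.60471
At α=0.05: p ≥ α → fail to reject H₀

reject H₀: no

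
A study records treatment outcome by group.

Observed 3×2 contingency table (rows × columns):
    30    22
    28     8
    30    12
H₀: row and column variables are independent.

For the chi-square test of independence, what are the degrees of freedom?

df = (r−1)(c−1) = (3−1)·(2−1) = 2

degrees of freedom = 2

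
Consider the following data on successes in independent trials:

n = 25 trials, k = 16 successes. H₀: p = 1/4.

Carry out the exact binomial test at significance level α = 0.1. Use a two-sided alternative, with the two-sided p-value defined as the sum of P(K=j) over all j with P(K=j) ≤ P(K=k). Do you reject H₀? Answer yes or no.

Exact binomial: n=25, k=16, p₀=1/4=0.2500
P(X=j) = C(n,j)·p₀^j·(1−p₀)^(n−j); p = Σ P(X=j) over j with P(X=j) ≤ P(X=16)
p-value (two-sided) = 0.00004
At α=0.1: p < α → reject H₀

reject H₀: yes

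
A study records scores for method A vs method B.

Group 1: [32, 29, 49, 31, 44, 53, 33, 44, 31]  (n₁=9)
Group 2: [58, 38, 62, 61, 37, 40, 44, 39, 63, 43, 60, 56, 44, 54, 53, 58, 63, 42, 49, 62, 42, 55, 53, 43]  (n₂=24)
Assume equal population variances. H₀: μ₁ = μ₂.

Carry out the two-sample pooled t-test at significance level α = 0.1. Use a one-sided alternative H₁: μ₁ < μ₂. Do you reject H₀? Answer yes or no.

reject H₀: yes

x̄₁=38.444, s₁=9.057, n₁=9
x̄₂=50.792, s₂=9.060, n₂=24
s_p² = [8·9.057² + 23·9.060²]/31 = 82.0703
SE = √(s_p²·(1/9+1/24)) = 3.5410
t = (38.444−50.792)/3.5410 = -3.4870
df = 31
p-value (one-sided, H₁ less) = 0.00074
At α=0.1: p < α → reject H₀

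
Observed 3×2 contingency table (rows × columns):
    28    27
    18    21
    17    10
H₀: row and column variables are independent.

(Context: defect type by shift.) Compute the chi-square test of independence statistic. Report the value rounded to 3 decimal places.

Row totals [55, 39, 27], col totals [63, 58], n=121
χ² = (28−28.64)²/28.64 + (27−26.36)²/26.36 + (18−20.31)²/20.31 + (21−18.69)²/18.69 + (17−14.06)²/14.06 + (10−12.94)²/12.94 = 1.8603
df = 2

test statistic = 1.860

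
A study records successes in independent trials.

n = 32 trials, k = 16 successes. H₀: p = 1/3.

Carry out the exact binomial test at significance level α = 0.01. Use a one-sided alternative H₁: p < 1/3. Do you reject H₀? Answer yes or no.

reject H₀: no

Exact binomial: n=32, k=16, p₀=1/3=0.3333
P(X≤16) from Σ C(n,i)·p₀^i·(1−p₀)^(n−i)
p-value (one-sided, H₁ less) = 0.98361
At α=0.01: p ≥ α → fail to reject H₀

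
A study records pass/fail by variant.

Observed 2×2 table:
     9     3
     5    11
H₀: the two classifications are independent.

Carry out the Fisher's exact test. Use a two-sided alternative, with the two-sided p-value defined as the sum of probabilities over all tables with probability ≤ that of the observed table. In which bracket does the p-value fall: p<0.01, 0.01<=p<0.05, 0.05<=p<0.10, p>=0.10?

Margins: r₁=12, r₂=16, c₁=14, c₂=14, n=28
p_obs = C(12,9)·C(16,5)/C(28,14); sum pmf over tables with pmf ≤ p_obs
p-value (two-sided) = 0.05424
→ bracket: 0.05<=p<0.10

p-value bracket: 0.05<=p<0.10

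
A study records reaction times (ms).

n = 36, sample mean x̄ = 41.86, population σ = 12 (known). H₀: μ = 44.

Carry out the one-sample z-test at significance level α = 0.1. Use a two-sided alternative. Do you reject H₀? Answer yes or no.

SE = σ/√n = 12/√36 = 2.0000
z = (x̄−μ₀)/SE = (41.86−44)/2.0000 = -1.0700
p-value (two-sided) = 0.28462
At α=0.1: p ≥ α → fail to reject H₀

reject H₀: no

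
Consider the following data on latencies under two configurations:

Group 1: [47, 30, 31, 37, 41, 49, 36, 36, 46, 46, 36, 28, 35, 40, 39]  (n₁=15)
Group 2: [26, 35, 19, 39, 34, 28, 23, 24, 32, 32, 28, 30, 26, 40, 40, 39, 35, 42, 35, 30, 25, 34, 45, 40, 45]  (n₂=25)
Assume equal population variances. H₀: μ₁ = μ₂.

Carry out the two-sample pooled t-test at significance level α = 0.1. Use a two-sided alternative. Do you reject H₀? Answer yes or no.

x̄₁=38.467, s₁=6.413, n₁=15
x̄₂=33.040, s₂=7.103, n₂=25
s_p² = [14·6.413² + 24·7.103²]/38 = 47.0182
SE = √(s_p²·(1/15+1/25)) = 2.2395
t = (38.467−33.040)/2.2395 = 2.4232
df = 38
p-value (two-sided) = 0.02026
At α=0.1: p < α → reject H₀

reject H₀: yes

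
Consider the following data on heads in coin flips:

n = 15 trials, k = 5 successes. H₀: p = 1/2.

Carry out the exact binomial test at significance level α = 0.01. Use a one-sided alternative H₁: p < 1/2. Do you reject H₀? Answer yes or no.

reject H₀: no

Exact binomial: n=15, k=5, p₀=1/2=0.5000
P(X≤5) from Σ C(n,i)·p₀^i·(1−p₀)^(n−i)
p-value (one-sided, H₁ less) = 0.15088
At α=0.01: p ≥ α → fail to reject H₀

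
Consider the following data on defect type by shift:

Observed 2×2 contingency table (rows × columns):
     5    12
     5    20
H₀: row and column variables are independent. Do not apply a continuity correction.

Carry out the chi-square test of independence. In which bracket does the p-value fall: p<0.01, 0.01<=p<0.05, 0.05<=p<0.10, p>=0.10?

p-value bracket: p>=0.10

Row totals [17, 25], col totals [10, 32], n=42
χ² = (5−4.05)²/4.05 + (12−12.95)²/12.95 + (5−5.95)²/5.95 + (20−19.05)²/19.05 = 0.4941
df = 1
p-value (upper-tail) = 0.48210
→ bracket: p>=0.10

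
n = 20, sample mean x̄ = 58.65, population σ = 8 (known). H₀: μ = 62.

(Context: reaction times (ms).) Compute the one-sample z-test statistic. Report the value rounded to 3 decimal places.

SE = σ/√n = 8/√20 = 1.7889
z = (x̄−μ₀)/SE = (58.65−62)/1.7889 = -1.8727

test statistic = -1.873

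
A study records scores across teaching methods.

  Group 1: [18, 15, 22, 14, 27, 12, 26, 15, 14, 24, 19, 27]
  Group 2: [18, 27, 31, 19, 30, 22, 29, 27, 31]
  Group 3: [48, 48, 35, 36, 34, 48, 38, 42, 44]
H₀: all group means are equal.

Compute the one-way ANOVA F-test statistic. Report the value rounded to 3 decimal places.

test statistic = 41.872

Group means [19.42, 26.00, 41.44], grand mean 28.000
SSB = Σnᵢ(x̄ᵢ−x̄)² = 2546.861; SSW = ΣΣ(x−x̄ᵢ)² = 821.139
MSB = 2546.861/2 = 1273.4306; MSW = 821.139/27 = 30.4126
F = MSB/MSW = 41.8719
df = (2, 27)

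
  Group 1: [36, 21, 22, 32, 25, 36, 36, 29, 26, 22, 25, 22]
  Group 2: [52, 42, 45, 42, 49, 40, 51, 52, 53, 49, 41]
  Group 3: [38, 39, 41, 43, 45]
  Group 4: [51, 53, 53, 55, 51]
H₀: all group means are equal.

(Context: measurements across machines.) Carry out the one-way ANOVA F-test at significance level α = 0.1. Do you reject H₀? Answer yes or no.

Group means [27.67, 46.91, 41.20, 52.60], grand mean 39.909
SSB = Σnᵢ(x̄ᵢ−x̄)² = 3151.152; SSW = ΣΣ(x−x̄ᵢ)² = 679.576
MSB = 3151.152/3 = 1050.3838; MSW = 679.576/29 = 23.4336
F = MSB/MSW = 44.8237
df = (3, 29)
p-value (upper-tail) = 0.00000
At α=0.1: p < α → reject H₀

reject H₀: yes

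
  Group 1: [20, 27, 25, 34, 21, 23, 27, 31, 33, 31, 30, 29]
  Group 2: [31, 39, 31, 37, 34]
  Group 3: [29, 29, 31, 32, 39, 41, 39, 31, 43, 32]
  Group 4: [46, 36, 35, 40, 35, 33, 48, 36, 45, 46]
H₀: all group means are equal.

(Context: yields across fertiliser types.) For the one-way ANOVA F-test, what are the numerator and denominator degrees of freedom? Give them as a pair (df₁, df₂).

degrees of freedom = [3, 33]

k = 4 groups, N = 37 total
df = (k−1, N−k) = (4−1, 37−4) = (3, 33)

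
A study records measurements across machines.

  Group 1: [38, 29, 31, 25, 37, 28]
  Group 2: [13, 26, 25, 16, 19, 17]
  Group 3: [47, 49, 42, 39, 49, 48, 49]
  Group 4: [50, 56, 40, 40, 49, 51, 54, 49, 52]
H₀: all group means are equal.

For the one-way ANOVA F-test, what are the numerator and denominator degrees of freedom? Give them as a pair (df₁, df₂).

degrees of freedom = [3, 24]

k = 4 groups, N = 28 total
df = (k−1, N−k) = (4−1, 28−4) = (3, 24)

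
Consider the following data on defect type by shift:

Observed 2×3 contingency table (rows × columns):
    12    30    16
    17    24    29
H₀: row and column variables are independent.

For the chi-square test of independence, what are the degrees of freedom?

degrees of freedom = 2

df = (r−1)(c−1) = (2−1)·(3−1) = 2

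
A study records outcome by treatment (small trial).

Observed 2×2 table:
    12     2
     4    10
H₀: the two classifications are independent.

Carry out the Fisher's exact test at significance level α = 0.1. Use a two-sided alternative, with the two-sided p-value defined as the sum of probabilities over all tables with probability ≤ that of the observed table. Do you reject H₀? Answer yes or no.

Margins: r₁=14, r₂=14, c₁=16, c₂=12, n=28
p_obs = C(14,12)·C(14,4)/C(28,16); sum pmf over tables with pmf ≤ p_obs
p-value (two-sided) = 0.00633
At α=0.1: p < α → reject H₀

reject H₀: yes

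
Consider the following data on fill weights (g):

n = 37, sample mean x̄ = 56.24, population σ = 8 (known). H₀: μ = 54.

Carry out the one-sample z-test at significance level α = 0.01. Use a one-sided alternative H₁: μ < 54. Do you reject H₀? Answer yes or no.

SE = σ/√n = 8/√37 = 1.3152
z = (x̄−μ₀)/SE = (56.24−54)/1.3152 = 1.7032
p-value (one-sided, H₁ less) = 0.95573
At α=0.01: p ≥ α → fail to reject H₀

reject H₀: no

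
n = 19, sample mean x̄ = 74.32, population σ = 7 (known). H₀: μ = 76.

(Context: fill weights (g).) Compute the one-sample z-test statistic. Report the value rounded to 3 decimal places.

SE = σ/√n = 7/√19 = 1.6059
z = (x̄−μ₀)/SE = (74.32−76)/1.6059 = -1.0461

test statistic = -1.046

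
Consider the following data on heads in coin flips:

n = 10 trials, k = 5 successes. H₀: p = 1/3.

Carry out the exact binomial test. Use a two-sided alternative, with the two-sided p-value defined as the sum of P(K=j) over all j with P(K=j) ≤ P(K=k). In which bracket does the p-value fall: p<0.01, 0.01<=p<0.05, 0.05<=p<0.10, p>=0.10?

p-value bracket: p>=0.10

Exact binomial: n=10, k=5, p₀=1/3=0.3333
P(X=j) = C(n,j)·p₀^j·(1−p₀)^(n−j); p = Σ P(X=j) over j with P(X=j) ≤ P(X=5)
p-value (two-sided) = 0.31718
→ bracket: p>=0.10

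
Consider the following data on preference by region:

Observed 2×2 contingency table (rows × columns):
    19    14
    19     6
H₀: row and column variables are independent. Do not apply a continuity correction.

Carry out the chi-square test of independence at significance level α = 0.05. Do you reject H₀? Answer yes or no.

reject H₀: no

Row totals [33, 25], col totals [38, 20], n=58
χ² = (19−21.62)²/21.62 + (14−11.38)²/11.38 + (19−16.38)²/16.38 + (6−8.62)²/8.62 = 2.1372
df = 1
p-value (upper-tail) = 0.14376
At α=0.05: p ≥ α → fail to reject H₀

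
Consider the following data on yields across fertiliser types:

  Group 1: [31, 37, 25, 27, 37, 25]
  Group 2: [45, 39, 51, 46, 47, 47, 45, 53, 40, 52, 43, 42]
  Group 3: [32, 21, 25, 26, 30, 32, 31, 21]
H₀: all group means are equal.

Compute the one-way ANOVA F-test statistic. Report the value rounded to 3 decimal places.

Group means [30.33, 45.83, 27.25], grand mean 36.538
SSB = Σnᵢ(x̄ᵢ−x̄)² = 1957.962; SSW = ΣΣ(x−x̄ᵢ)² = 532.500
MSB = 1957.962/2 = 978.9808; MSW = 532.500/23 = 23.1522
F = MSB/MSW = 42.2846
df = (2, 23)

test statistic = 42.285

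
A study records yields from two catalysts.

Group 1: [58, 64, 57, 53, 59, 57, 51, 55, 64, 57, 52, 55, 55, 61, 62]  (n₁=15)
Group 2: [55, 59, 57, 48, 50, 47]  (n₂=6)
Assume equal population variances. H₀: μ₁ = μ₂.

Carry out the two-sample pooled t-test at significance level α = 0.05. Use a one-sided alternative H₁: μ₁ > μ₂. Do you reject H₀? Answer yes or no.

reject H₀: yes

x̄₁=57.333, s₁=4.065, n₁=15
x̄₂=52.667, s₂=5.007, n₂=6
s_p² = [14·4.065² + 5·5.007²]/19 = 18.7719
SE = √(s_p²·(1/15+1/6)) = 2.0929
t = (57.333−52.667)/2.0929 = 2.2298
df = 19
p-value (one-sided, H₁ greater) = 0.01901
At α=0.05: p < α → reject H₀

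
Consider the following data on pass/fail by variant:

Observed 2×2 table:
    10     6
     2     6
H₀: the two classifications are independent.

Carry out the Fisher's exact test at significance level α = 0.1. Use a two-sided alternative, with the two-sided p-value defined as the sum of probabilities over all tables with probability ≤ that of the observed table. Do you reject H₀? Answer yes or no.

Margins: r₁=16, r₂=8, c₁=12, c₂=12, n=24
p_obs = C(16,10)·C(8,2)/C(24,12); sum pmf over tables with pmf ≤ p_obs
p-value (two-sided) = 0.19303
At α=0.1: p ≥ α → fail to reject H₀

reject H₀: no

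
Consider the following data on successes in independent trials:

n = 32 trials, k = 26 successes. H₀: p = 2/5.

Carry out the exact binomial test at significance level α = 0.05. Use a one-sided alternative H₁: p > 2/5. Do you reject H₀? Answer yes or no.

reject H₀: yes

Exact binomial: n=32, k=26, p₀=2/5=0.4000
P(X≥26) from Σ C(n,i)·p₀^i·(1−p₀)^(n−i)
p-value (one-sided, H₁ greater) = 0.00000
At α=0.05: p < α → reject H₀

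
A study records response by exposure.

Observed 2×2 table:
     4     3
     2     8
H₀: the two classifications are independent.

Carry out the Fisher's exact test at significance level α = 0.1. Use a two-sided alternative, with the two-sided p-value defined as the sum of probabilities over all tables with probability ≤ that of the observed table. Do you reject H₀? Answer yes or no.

Margins: r₁=7, r₂=10, c₁=6, c₂=11, n=17
p_obs = C(7,4)·C(10,2)/C(17,6); sum pmf over tables with pmf ≤ p_obs
p-value (two-sided) = 0.16176
At α=0.1: p ≥ α → fail to reject H₀

reject H₀: no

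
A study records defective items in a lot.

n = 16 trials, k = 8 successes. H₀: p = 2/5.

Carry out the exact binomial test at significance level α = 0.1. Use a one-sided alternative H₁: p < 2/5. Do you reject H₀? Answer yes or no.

reject H₀: no

Exact binomial: n=16, k=8, p₀=2/5=0.4000
P(X≤8) from Σ C(n,i)·p₀^i·(1−p₀)^(n−i)
p-value (one-sided, H₁ less) = 0.85773
At α=0.1: p ≥ α → fail to reject H₀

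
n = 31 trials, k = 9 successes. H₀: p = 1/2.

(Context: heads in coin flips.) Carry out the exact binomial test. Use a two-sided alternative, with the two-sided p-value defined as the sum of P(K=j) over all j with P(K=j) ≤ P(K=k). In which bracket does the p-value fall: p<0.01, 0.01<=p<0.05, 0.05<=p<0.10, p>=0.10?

Exact binomial: n=31, k=9, p₀=1/2=0.5000
P(X=j) = C(n,j)·p₀^j·(1−p₀)^(n−j); p = Σ P(X=j) over j with P(X=j) ≤ P(X=9)
p-value (two-sided) = 0.02945
→ bracket: 0.01<=p<0.05

p-value bracket: 0.01<=p<0.05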